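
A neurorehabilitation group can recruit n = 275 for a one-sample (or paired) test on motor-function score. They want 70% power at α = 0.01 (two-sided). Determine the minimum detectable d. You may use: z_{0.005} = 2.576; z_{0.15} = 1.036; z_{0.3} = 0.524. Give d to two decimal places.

For a single sample (or paired design) of n = 275: d_min = (z_{α/2} + z_β)/√n.
z-sum = 2.576 + 0.524 = 3.100.
d_min = 3.100 / √275 = 3.100 / 16.583 = 0.187.

d_min ≈ 0.19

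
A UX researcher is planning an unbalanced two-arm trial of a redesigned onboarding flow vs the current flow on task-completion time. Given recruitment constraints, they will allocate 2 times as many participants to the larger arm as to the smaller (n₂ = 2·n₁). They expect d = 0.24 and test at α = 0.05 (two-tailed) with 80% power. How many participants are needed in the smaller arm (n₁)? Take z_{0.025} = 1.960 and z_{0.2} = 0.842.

With allocation ratio k = n₂/n₁ = 2, Var(x̄₁−x̄₂) = σ²(1/n₁ + 1/(k·n₁)) = σ²·(k+1)/(k·n₁).
So n₁ = (1 + 1/k)·((z_{α/2} + z_β)/d)² = 1.500 × (2.802/0.24)².
n₁ = 1.500 × 136.31 = 204.5.
Round up: n₁ = 205, giving n₂ = 2 × 205 = 410.

n₁ = 205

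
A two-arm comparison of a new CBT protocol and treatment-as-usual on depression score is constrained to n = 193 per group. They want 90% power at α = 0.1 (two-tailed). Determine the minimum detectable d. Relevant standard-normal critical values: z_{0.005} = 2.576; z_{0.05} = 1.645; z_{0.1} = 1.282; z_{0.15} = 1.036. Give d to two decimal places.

d_min ≈ 0.30

For two independent groups of n = 193 each: d_min = (z_{α/2} + z_β)·√(2/n).
z-sum = 1.645 + 1.282 = 2.927.
d_min = 2.927 × √(2/193) = 2.927 × 0.1018 = 0.298.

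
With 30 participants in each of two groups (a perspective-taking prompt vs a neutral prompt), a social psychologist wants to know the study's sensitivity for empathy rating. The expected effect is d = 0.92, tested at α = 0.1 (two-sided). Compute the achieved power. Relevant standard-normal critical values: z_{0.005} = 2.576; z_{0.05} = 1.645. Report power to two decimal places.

power ≈ 0.97

For two equal groups, power = Φ(d·√(n/2) − z_{α/2}).
d·√(n/2) = 0.92 × √(30/2) = 0.92 × 3.873 = 3.563.
z_β = 3.563 − 1.645 = 1.918.
Power = Φ(1.918) = 0.972.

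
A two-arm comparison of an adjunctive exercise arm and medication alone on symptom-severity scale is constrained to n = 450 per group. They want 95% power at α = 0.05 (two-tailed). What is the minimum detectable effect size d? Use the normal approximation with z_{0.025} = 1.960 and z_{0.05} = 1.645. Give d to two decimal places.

d_min ≈ 0.24

For two independent groups of n = 450 each: d_min = (z_{α/2} + z_β)·√(2/n).
z-sum = 1.960 + 1.645 = 3.605.
d_min = 3.605 × √(2/450) = 3.605 × 0.0667 = 0.240.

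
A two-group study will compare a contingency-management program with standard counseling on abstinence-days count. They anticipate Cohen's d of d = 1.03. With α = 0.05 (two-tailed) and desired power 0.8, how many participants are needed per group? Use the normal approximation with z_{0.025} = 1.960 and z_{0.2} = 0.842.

For two independent groups with equal n: n = 2·((z_{α/2} + z_β) / d)².
z_{α/2} + z_β = 1.960 + 0.842 = 2.802.
n = 2 × (2.802 / 1.03)² = 2 × 2.720² = 2 × 7.40 = 14.8.
Round up to the next whole participant.

n = 15 per group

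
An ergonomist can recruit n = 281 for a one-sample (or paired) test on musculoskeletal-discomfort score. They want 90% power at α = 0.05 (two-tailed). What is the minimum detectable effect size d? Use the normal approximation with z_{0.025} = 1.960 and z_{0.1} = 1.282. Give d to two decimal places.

For a single sample (or paired design) of n = 281: d_min = (z_{α/2} + z_β)/√n.
z-sum = 1.960 + 1.282 = 3.242.
d_min = 3.242 / √281 = 3.242 / 16.763 = 0.193.

d_min ≈ 0.19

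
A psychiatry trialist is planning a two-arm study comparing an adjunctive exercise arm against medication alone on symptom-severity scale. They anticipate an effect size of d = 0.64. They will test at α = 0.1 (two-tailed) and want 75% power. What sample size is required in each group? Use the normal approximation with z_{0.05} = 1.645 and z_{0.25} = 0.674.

n = 27 per group

For two independent groups with equal n: n = 2·((z_{α/2} + z_β) / d)².
z_{α/2} + z_β = 1.645 + 0.674 = 2.319.
n = 2 × (2.319 / 0.64)² = 2 × 3.623² = 2 × 13.13 = 26.3.
Round up to the next whole participant.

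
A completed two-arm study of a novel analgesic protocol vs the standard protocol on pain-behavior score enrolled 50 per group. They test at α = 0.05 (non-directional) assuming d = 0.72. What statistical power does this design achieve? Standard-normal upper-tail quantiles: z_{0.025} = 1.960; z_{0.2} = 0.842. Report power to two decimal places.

power ≈ 0.95

For two equal groups, power = Φ(d·√(n/2) − z_{α/2}).
d·√(n/2) = 0.72 × √(50/2) = 0.72 × 5.000 = 3.600.
z_β = 3.600 − 1.960 = 1.640.
Power = Φ(1.640) = 0.949.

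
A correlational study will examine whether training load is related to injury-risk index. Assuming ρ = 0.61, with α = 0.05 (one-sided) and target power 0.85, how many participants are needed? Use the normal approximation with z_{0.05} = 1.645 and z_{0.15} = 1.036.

Fisher's z: C = ½·ln((1+r)/(1−r)) = ½·ln(4.1282) = 0.7089.
n = ((z_{α} + z_β)/C)² + 3.
(1.645 + 1.036) / 0.7089 = 2.681 / 0.7089 = 3.782.
n = 3.782² + 3 = 14.30 + 3 = 17.3.
Round up.

n = 18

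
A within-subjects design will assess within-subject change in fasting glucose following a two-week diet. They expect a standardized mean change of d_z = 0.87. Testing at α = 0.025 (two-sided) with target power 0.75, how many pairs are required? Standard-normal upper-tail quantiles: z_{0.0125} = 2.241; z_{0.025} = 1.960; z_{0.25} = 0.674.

n = 12 pairs

For a paired (one-sample on differences) test: n = ((z_{α/2} + z_β) / d)².
z_{α/2} + z_β = 2.241 + 0.674 = 2.915.
n = (2.915 / 0.87)² = 3.351² = 11.23.
Round up.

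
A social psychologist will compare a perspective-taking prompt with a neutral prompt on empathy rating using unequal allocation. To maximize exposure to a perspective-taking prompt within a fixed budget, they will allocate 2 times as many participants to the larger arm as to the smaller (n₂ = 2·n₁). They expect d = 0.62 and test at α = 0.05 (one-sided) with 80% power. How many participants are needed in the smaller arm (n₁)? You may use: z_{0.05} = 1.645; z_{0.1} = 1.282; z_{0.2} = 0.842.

n₁ = 25

With allocation ratio k = n₂/n₁ = 2, Var(x̄₁−x̄₂) = σ²(1/n₁ + 1/(k·n₁)) = σ²·(k+1)/(k·n₁).
So n₁ = (1 + 1/k)·((z_{α} + z_β)/d)² = 1.500 × (2.487/0.62)².
n₁ = 1.500 × 16.09 = 24.1.
Round up: n₁ = 25, giving n₂ = 2 × 25 = 50.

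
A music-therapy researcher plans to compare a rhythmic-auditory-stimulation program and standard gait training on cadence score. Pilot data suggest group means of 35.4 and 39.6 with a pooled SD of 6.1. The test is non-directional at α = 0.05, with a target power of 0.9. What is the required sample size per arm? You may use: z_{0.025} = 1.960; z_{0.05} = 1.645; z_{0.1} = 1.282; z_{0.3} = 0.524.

Cohen's d = |M₁ − M₂| / SD_pooled = |35.4 − 39.6| / 6.1 = 4.2 / 6.1 = 0.689.
For two independent groups with equal n: n = 2·((z_{α/2} + z_β) / d)².
z_{α/2} + z_β = 1.960 + 1.282 = 3.242.
n = 2 × (3.242 / 0.689)² = 2 × 4.705² = 2 × 22.14 = 44.3.
Round up to the next whole participant.

n = 45 per group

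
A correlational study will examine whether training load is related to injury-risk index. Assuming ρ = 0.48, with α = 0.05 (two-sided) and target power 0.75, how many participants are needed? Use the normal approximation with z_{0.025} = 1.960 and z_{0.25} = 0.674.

n = 29

Fisher's z: C = ½·ln((1+r)/(1−r)) = ½·ln(2.8462) = 0.5230.
n = ((z_{α/2} + z_β)/C)² + 3.
(1.960 + 0.674) / 0.5230 = 2.634 / 0.5230 = 5.036.
n = 5.036² + 3 = 25.36 + 3 = 28.4.
Round up.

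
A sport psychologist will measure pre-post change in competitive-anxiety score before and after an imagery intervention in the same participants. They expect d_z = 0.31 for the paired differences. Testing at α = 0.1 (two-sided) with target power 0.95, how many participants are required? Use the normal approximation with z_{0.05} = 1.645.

n = 113 pairs

For a paired (one-sample on differences) test: n = ((z_{α/2} + z_β) / d)².
z_{α/2} + z_β = 1.645 + 1.645 = 3.290.
n = (3.290 / 0.31)² = 10.613² = 112.63.
Round up.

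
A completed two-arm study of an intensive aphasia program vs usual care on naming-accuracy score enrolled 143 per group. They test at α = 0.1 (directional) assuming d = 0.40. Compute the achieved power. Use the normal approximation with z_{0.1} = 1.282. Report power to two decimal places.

power ≈ 0.98

For two equal groups, power = Φ(d·√(n/2) − z_{α}).
d·√(n/2) = 0.40 × √(143/2) = 0.40 × 8.456 = 3.382.
z_β = 3.382 − 1.282 = 2.100.
Power = Φ(2.100) = 0.982.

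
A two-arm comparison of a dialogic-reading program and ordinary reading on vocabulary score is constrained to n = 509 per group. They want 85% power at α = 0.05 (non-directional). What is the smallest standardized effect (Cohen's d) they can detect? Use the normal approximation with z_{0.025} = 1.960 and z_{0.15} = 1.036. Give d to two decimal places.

For two independent groups of n = 509 each: d_min = (z_{α/2} + z_β)·√(2/n).
z-sum = 1.960 + 1.036 = 2.996.
d_min = 2.996 × √(2/509) = 2.996 × 0.0627 = 0.188.

d_min ≈ 0.19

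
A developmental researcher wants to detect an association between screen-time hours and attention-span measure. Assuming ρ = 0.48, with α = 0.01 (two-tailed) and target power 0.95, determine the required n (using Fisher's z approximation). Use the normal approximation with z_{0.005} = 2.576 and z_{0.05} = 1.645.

n = 69

Fisher's z: C = ½·ln((1+r)/(1−r)) = ½·ln(2.8462) = 0.5230.
n = ((z_{α/2} + z_β)/C)² + 3.
(2.576 + 1.645) / 0.5230 = 4.221 / 0.5230 = 8.071.
n = 8.071² + 3 = 65.14 + 3 = 68.1.
Round up.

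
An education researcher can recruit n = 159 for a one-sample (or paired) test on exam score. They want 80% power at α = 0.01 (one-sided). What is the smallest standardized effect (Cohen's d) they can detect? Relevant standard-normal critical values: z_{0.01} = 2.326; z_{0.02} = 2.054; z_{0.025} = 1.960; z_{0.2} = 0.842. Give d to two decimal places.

For a single sample (or paired design) of n = 159: d_min = (z_{α} + z_β)/√n.
z-sum = 2.326 + 0.842 = 3.168.
d_min = 3.168 / √159 = 3.168 / 12.610 = 0.251.

d_min ≈ 0.25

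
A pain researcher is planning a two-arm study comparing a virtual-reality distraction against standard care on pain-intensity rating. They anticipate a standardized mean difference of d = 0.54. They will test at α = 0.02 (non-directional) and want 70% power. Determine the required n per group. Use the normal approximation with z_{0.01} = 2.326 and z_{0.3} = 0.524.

For two independent groups with equal n: n = 2·((z_{α/2} + z_β) / d)².
z_{α/2} + z_β = 2.326 + 0.524 = 2.850.
n = 2 × (2.850 / 0.54)² = 2 × 5.278² = 2 × 27.85 = 55.7.
Round up to the next whole participant.

n = 56 per group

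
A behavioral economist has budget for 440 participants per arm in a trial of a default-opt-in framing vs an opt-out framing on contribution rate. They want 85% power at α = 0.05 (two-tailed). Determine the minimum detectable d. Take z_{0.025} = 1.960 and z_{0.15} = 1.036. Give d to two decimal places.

For two independent groups of n = 440 each: d_min = (z_{α/2} + z_β)·√(2/n).
z-sum = 1.960 + 1.036 = 2.996.
d_min = 2.996 × √(2/440) = 2.996 × 0.0674 = 0.202.

d_min ≈ 0.20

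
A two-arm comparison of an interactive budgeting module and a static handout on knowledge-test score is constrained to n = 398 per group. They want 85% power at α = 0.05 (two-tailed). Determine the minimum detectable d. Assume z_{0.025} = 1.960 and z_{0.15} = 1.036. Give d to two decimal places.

d_min ≈ 0.21

For two independent groups of n = 398 each: d_min = (z_{α/2} + z_β)·√(2/n).
z-sum = 1.960 + 1.036 = 2.996.
d_min = 2.996 × √(2/398) = 2.996 × 0.0709 = 0.212.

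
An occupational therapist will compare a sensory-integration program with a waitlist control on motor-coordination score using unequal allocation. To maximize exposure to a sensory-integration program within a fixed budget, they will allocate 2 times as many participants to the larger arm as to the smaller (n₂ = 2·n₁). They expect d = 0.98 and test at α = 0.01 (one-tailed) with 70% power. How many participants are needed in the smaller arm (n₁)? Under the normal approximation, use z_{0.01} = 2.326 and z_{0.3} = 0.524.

n₁ = 13

With allocation ratio k = n₂/n₁ = 2, Var(x̄₁−x̄₂) = σ²(1/n₁ + 1/(k·n₁)) = σ²·(k+1)/(k·n₁).
So n₁ = (1 + 1/k)·((z_{α} + z_β)/d)² = 1.500 × (2.850/0.98)².
n₁ = 1.500 × 8.46 = 12.7.
Round up: n₁ = 13, giving n₂ = 2 × 13 = 26.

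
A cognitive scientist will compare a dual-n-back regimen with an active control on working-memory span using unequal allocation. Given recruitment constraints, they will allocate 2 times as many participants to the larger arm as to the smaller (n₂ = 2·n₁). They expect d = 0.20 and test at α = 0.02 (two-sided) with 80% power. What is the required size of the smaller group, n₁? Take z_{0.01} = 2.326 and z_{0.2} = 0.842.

n₁ = 377

With allocation ratio k = n₂/n₁ = 2, Var(x̄₁−x̄₂) = σ²(1/n₁ + 1/(k·n₁)) = σ²·(k+1)/(k·n₁).
So n₁ = (1 + 1/k)·((z_{α/2} + z_β)/d)² = 1.500 × (3.168/0.20)².
n₁ = 1.500 × 250.91 = 376.4.
Round up: n₁ = 377, giving n₂ = 2 × 377 = 754.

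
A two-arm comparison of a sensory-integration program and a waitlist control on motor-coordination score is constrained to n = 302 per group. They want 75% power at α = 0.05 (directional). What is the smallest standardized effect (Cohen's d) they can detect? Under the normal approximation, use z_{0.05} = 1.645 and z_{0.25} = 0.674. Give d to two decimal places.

d_min ≈ 0.19

For two independent groups of n = 302 each: d_min = (z_{α} + z_β)·√(2/n).
z-sum = 1.645 + 0.674 = 2.319.
d_min = 2.319 × √(2/302) = 2.319 × 0.0814 = 0.189.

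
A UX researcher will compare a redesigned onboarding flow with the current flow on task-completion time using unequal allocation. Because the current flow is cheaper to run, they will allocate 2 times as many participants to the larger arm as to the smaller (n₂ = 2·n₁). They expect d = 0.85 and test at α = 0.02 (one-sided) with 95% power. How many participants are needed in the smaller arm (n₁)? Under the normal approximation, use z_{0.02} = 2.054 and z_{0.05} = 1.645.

n₁ = 29

With allocation ratio k = n₂/n₁ = 2, Var(x̄₁−x̄₂) = σ²(1/n₁ + 1/(k·n₁)) = σ²·(k+1)/(k·n₁).
So n₁ = (1 + 1/k)·((z_{α} + z_β)/d)² = 1.500 × (3.699/0.85)².
n₁ = 1.500 × 18.94 = 28.4.
Round up: n₁ = 29, giving n₂ = 2 × 29 = 58.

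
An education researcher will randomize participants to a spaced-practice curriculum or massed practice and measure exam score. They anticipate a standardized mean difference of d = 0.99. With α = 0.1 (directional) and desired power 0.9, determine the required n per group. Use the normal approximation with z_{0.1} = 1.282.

n = 14 per group

For two independent groups with equal n: n = 2·((z_{α} + z_β) / d)².
z_{α} + z_β = 1.282 + 1.282 = 2.564.
n = 2 × (2.564 / 0.99)² = 2 × 2.590² = 2 × 6.71 = 13.4.
Round up to the next whole participant.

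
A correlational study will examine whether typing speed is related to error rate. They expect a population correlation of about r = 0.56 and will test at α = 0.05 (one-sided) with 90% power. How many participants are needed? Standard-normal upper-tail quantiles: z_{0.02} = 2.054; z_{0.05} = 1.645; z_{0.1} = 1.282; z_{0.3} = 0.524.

Fisher's z: C = ½·ln((1+r)/(1−r)) = ½·ln(3.5455) = 0.6328.
n = ((z_{α} + z_β)/C)² + 3.
(1.645 + 1.282) / 0.6328 = 2.927 / 0.6328 = 4.625.
n = 4.625² + 3 = 21.40 + 3 = 24.4.
Round up.

n = 25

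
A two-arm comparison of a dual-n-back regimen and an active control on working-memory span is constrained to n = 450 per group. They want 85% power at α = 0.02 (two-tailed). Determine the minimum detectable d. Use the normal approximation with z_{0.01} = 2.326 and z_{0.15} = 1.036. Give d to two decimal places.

For two independent groups of n = 450 each: d_min = (z_{α/2} + z_β)·√(2/n).
z-sum = 2.326 + 1.036 = 3.362.
d_min = 3.362 × √(2/450) = 3.362 × 0.0667 = 0.224.

d_min ≈ 0.22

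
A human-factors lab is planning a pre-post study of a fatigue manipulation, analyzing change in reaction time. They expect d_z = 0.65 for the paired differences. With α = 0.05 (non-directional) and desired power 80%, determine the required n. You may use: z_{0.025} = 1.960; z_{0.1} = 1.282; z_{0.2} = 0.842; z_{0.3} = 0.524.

For a paired (one-sample on differences) test: n = ((z_{α/2} + z_β) / d)².
z_{α/2} + z_β = 1.960 + 0.842 = 2.802.
n = (2.802 / 0.65)² = 4.311² = 18.58.
Round up.

n = 19 pairs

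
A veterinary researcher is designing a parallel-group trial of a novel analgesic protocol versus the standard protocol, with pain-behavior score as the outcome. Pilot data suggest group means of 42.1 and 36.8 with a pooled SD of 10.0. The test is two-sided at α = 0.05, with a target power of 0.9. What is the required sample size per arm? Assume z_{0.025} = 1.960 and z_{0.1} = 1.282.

n = 75 per group

Cohen's d = |M₁ − M₂| / SD_pooled = |42.1 − 36.8| / 10.0 = 5.3 / 10.0 = 0.530.
For two independent groups with equal n: n = 2·((z_{α/2} + z_β) / d)².
z_{α/2} + z_β = 1.960 + 1.282 = 3.242.
n = 2 × (3.242 / 0.530)² = 2 × 6.117² = 2 × 37.42 = 74.8.
Round up to the next whole participant.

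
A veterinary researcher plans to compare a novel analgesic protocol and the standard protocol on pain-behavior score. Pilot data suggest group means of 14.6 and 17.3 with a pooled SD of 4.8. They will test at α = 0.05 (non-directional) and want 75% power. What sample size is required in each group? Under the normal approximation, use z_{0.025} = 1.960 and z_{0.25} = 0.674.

Cohen's d = |M₁ − M₂| / SD_pooled = |14.6 − 17.3| / 4.8 = 2.7 / 4.8 = 0.563.
For two independent groups with equal n: n = 2·((z_{α/2} + z_β) / d)².
z_{α/2} + z_β = 1.960 + 0.674 = 2.634.
n = 2 × (2.634 / 0.563)² = 2 × 4.679² = 2 × 21.89 = 43.8.
Round up to the next whole participant.

n = 44 per group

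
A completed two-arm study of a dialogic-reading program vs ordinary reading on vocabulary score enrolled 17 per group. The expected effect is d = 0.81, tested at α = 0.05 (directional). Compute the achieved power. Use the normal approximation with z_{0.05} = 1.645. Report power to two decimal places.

For two equal groups, power = Φ(d·√(n/2) − z_{α}).
d·√(n/2) = 0.81 × √(17/2) = 0.81 × 2.915 = 2.362.
z_β = 2.362 − 1.645 = 0.717.
Power = Φ(0.717) = 0.763.

power ≈ 0.76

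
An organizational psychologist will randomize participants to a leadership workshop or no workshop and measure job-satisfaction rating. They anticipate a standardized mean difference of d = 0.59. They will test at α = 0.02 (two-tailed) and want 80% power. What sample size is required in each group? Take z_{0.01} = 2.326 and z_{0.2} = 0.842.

n = 58 per group

For two independent groups with equal n: n = 2·((z_{α/2} + z_β) / d)².
z_{α/2} + z_β = 2.326 + 0.842 = 3.168.
n = 2 × (3.168 / 0.59)² = 2 × 5.369² = 2 × 28.83 = 57.7.
Round up to the next whole participant.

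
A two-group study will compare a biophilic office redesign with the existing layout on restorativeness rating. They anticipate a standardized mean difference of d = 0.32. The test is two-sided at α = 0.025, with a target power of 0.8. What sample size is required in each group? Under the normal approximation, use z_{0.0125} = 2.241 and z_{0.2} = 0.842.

n = 186 per group

For two independent groups with equal n: n = 2·((z_{α/2} + z_β) / d)².
z_{α/2} + z_β = 2.241 + 0.842 = 3.083.
n = 2 × (3.083 / 0.32)² = 2 × 9.634² = 2 × 92.82 = 185.6.
Round up to the next whole participant.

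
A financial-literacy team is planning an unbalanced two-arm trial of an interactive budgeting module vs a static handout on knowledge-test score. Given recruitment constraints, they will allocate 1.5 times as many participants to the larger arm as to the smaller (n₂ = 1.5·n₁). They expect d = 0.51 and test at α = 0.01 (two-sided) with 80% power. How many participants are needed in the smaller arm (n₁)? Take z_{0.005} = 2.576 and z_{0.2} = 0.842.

n₁ = 75

With allocation ratio k = n₂/n₁ = 1.5, Var(x̄₁−x̄₂) = σ²(1/n₁ + 1/(k·n₁)) = σ²·(k+1)/(k·n₁).
So n₁ = (1 + 1/k)·((z_{α/2} + z_β)/d)² = 1.667 × (3.418/0.51)².
n₁ = 1.667 × 44.92 = 74.9.
Round up: n₁ = 75, giving n₂ = ⌈1.5 × 75⌉ = ⌈112.5⌉ = 113.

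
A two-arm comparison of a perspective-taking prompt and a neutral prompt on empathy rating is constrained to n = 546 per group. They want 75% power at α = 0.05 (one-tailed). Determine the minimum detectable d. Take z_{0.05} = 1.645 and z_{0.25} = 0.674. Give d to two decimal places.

d_min ≈ 0.14

For two independent groups of n = 546 each: d_min = (z_{α} + z_β)·√(2/n).
z-sum = 1.645 + 0.674 = 2.319.
d_min = 2.319 × √(2/546) = 2.319 × 0.0605 = 0.140.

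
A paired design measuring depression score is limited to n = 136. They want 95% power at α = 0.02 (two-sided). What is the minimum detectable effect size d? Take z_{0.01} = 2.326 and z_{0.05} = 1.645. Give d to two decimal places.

For a single sample (or paired design) of n = 136: d_min = (z_{α/2} + z_β)/√n.
z-sum = 2.326 + 1.645 = 3.971.
d_min = 3.971 / √136 = 3.971 / 11.662 = 0.341.

d_min ≈ 0.34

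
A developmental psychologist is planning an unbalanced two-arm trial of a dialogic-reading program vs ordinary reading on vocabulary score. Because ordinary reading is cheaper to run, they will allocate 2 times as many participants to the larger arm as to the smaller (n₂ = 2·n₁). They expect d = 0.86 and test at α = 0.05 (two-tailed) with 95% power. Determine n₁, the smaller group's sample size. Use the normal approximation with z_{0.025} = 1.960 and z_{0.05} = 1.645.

n₁ = 27

With allocation ratio k = n₂/n₁ = 2, Var(x̄₁−x̄₂) = σ²(1/n₁ + 1/(k·n₁)) = σ²·(k+1)/(k·n₁).
So n₁ = (1 + 1/k)·((z_{α/2} + z_β)/d)² = 1.500 × (3.605/0.86)².
n₁ = 1.500 × 17.57 = 26.4.
Round up: n₁ = 27, giving n₂ = 2 × 27 = 54.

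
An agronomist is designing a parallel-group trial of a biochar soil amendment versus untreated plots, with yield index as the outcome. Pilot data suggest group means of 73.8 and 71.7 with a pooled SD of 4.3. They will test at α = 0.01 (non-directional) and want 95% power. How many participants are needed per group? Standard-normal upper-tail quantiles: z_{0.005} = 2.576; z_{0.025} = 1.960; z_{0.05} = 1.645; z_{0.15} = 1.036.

n = 150 per group

Cohen's d = |M₁ − M₂| / SD_pooled = |73.8 − 71.7| / 4.3 = 2.1 / 4.3 = 0.488.
For two independent groups with equal n: n = 2·((z_{α/2} + z_β) / d)².
z_{α/2} + z_β = 2.576 + 1.645 = 4.221.
n = 2 × (4.221 / 0.488)² = 2 × 8.650² = 2 × 74.82 = 149.6.
Round up to the next whole participant.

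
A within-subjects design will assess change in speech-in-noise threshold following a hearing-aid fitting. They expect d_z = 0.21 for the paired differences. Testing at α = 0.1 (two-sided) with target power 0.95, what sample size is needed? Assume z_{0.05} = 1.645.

For a paired (one-sample on differences) test: n = ((z_{α/2} + z_β) / d)².
z_{α/2} + z_β = 1.645 + 1.645 = 3.290.
n = (3.290 / 0.21)² = 15.667² = 245.44.
Round up.

n = 246 pairs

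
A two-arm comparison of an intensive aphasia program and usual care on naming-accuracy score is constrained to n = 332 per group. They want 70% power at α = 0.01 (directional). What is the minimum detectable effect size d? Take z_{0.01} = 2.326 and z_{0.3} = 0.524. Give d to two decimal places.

d_min ≈ 0.22

For two independent groups of n = 332 each: d_min = (z_{α} + z_β)·√(2/n).
z-sum = 2.326 + 0.524 = 2.850.
d_min = 2.850 × √(2/332) = 2.850 × 0.0776 = 0.221.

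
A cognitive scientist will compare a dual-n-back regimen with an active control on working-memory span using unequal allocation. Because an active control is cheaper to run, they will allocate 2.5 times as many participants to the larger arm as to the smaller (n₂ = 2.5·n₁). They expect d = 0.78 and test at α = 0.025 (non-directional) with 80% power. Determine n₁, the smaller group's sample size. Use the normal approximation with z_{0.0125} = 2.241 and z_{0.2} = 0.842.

n₁ = 22

With allocation ratio k = n₂/n₁ = 2.5, Var(x̄₁−x̄₂) = σ²(1/n₁ + 1/(k·n₁)) = σ²·(k+1)/(k·n₁).
So n₁ = (1 + 1/k)·((z_{α/2} + z_β)/d)² = 1.400 × (3.083/0.78)².
n₁ = 1.400 × 15.62 = 21.9.
Round up: n₁ = 22, giving n₂ = 2.5 × 22 = 55.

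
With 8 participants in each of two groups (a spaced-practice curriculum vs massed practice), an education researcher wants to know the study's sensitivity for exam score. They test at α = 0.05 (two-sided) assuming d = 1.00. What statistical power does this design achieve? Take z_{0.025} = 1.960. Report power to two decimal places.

For two equal groups, power = Φ(d·√(n/2) − z_{α/2}).
d·√(n/2) = 1.00 × √(8/2) = 1.00 × 2.000 = 2.000.
z_β = 2.000 − 1.960 = 0.040.
Power = Φ(0.040) = 0.516.

power ≈ 0.52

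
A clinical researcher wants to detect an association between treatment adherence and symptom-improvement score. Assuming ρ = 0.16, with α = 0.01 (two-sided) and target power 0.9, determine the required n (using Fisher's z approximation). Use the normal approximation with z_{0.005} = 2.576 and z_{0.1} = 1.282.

n = 575

Fisher's z: C = ½·ln((1+r)/(1−r)) = ½·ln(1.3810) = 0.1614.
n = ((z_{α/2} + z_β)/C)² + 3.
(2.576 + 1.282) / 0.1614 = 3.858 / 0.1614 = 23.903.
n = 23.903² + 3 = 571.37 + 3 = 574.4.
Round up.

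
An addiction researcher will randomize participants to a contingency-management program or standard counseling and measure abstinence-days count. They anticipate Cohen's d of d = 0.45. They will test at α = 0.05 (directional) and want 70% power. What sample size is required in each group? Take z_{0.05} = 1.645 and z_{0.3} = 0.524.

For two independent groups with equal n: n = 2·((z_{α} + z_β) / d)².
z_{α} + z_β = 1.645 + 0.524 = 2.169.
n = 2 × (2.169 / 0.45)² = 2 × 4.820² = 2 × 23.23 = 46.5.
Round up to the next whole participant.

n = 47 per group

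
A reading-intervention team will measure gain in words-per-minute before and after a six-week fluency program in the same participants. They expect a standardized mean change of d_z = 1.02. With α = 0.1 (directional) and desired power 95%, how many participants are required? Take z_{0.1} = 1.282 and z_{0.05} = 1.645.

For a paired (one-sample on differences) test: n = ((z_{α} + z_β) / d)².
z_{α} + z_β = 1.282 + 1.645 = 2.927.
n = (2.927 / 1.02)² = 2.870² = 8.23.
Round up.

n = 9 pairs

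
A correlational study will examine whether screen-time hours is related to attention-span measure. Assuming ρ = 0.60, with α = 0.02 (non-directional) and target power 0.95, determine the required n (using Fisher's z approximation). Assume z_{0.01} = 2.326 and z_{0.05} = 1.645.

n = 36

Fisher's z: C = ½·ln((1+r)/(1−r)) = ½·ln(4.0000) = 0.6931.
n = ((z_{α/2} + z_β)/C)² + 3.
(2.326 + 1.645) / 0.6931 = 3.971 / 0.6931 = 5.729.
n = 5.729² + 3 = 32.83 + 3 = 35.8.
Round up.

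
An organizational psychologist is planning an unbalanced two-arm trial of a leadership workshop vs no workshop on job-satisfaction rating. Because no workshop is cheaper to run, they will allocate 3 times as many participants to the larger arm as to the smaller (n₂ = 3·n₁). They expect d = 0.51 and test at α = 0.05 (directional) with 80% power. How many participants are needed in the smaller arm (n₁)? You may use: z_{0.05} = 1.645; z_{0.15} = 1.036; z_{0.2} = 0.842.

n₁ = 32

With allocation ratio k = n₂/n₁ = 3, Var(x̄₁−x̄₂) = σ²(1/n₁ + 1/(k·n₁)) = σ²·(k+1)/(k·n₁).
So n₁ = (1 + 1/k)·((z_{α} + z_β)/d)² = 1.333 × (2.487/0.51)².
n₁ = 1.333 × 23.78 = 31.7.
Round up: n₁ = 32, giving n₂ = 3 × 32 = 96.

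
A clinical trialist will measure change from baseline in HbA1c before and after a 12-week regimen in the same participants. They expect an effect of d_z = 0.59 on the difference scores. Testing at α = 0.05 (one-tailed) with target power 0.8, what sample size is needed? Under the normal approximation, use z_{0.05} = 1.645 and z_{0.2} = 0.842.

For a paired (one-sample on differences) test: n = ((z_{α} + z_β) / d)².
z_{α} + z_β = 1.645 + 0.842 = 2.487.
n = (2.487 / 0.59)² = 4.215² = 17.77.
Round up.

n = 18 pairs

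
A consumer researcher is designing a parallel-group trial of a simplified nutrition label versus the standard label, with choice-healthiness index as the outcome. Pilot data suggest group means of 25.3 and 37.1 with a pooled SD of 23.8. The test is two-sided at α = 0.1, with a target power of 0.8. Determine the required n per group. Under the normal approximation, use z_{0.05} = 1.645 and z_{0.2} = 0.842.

Cohen's d = |M₁ − M₂| / SD_pooled = |25.3 − 37.1| / 23.8 = 11.8 / 23.8 = 0.496.
For two independent groups with equal n: n = 2·((z_{α/2} + z_β) / d)².
z_{α/2} + z_β = 1.645 + 0.842 = 2.487.
n = 2 × (2.487 / 0.496)² = 2 × 5.014² = 2 × 25.14 = 50.3.
Round up to the next whole participant.

n = 51 per group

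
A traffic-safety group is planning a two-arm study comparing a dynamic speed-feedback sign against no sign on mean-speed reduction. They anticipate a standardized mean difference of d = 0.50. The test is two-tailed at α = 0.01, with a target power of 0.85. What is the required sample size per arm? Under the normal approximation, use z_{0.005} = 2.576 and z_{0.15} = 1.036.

For two independent groups with equal n: n = 2·((z_{α/2} + z_β) / d)².
z_{α/2} + z_β = 2.576 + 1.036 = 3.612.
n = 2 × (3.612 / 0.50)² = 2 × 7.224² = 2 × 52.19 = 104.4.
Round up to the next whole participant.

n = 105 per group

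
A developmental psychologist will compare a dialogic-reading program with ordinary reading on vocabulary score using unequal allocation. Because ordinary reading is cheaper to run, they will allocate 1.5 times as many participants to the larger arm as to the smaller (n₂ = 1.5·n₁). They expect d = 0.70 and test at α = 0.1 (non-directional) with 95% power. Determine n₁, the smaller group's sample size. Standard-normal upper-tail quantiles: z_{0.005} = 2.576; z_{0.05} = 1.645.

n₁ = 37

With allocation ratio k = n₂/n₁ = 1.5, Var(x̄₁−x̄₂) = σ²(1/n₁ + 1/(k·n₁)) = σ²·(k+1)/(k·n₁).
So n₁ = (1 + 1/k)·((z_{α/2} + z_β)/d)² = 1.667 × (3.290/0.70)².
n₁ = 1.667 × 22.09 = 36.8.
Round up: n₁ = 37, giving n₂ = ⌈1.5 × 37⌉ = ⌈55.5⌉ = 56.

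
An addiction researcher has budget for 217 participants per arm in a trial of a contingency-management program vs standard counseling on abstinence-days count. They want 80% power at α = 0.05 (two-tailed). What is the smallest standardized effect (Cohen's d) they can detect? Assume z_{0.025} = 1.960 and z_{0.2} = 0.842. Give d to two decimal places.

For two independent groups of n = 217 each: d_min = (z_{α/2} + z_β)·√(2/n).
z-sum = 1.960 + 0.842 = 2.802.
d_min = 2.802 × √(2/217) = 2.802 × 0.0960 = 0.269.

d_min ≈ 0.27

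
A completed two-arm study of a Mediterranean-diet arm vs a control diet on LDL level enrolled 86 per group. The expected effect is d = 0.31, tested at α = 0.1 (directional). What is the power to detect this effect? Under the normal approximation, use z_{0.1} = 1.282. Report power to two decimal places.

power ≈ 0.77

For two equal groups, power = Φ(d·√(n/2) − z_{α}).
d·√(n/2) = 0.31 × √(86/2) = 0.31 × 6.557 = 2.033.
z_β = 2.033 − 1.282 = 0.751.
Power = Φ(0.751) = 0.774.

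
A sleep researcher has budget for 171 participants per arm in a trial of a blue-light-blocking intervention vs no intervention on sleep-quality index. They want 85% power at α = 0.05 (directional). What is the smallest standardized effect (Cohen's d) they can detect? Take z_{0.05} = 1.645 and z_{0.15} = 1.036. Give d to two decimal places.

For two independent groups of n = 171 each: d_min = (z_{α} + z_β)·√(2/n).
z-sum = 1.645 + 1.036 = 2.681.
d_min = 2.681 × √(2/171) = 2.681 × 0.1081 = 0.290.

d_min ≈ 0.29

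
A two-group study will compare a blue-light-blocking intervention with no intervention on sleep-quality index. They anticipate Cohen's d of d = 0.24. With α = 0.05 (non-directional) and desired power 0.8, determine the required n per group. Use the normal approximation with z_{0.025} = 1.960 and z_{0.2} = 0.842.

n = 273 per group

For two independent groups with equal n: n = 2·((z_{α/2} + z_β) / d)².
z_{α/2} + z_β = 1.960 + 0.842 = 2.802.
n = 2 × (2.802 / 0.24)² = 2 × 11.675² = 2 × 136.31 = 272.6.
Round up to the next whole participant.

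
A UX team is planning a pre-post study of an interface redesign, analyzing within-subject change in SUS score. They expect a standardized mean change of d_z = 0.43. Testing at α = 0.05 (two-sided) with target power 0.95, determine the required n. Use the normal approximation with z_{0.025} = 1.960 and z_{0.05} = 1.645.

n = 71 pairs

For a paired (one-sample on differences) test: n = ((z_{α/2} + z_β) / d)².
z_{α/2} + z_β = 1.960 + 1.645 = 3.605.
n = (3.605 / 0.43)² = 8.384² = 70.29.
Round up.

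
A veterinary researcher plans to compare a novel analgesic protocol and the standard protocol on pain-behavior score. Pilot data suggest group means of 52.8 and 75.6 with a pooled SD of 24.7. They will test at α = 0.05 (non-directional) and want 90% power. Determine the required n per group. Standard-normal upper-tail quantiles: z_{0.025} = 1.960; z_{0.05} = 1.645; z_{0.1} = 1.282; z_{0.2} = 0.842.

n = 25 per group

Cohen's d = |M₁ − M₂| / SD_pooled = |52.8 − 75.6| / 24.7 = 22.8 / 24.7 = 0.923.
For two independent groups with equal n: n = 2·((z_{α/2} + z_β) / d)².
z_{α/2} + z_β = 1.960 + 1.282 = 3.242.
n = 2 × (3.242 / 0.923)² = 2 × 3.512² = 2 × 12.34 = 24.7.
Round up to the next whole participant.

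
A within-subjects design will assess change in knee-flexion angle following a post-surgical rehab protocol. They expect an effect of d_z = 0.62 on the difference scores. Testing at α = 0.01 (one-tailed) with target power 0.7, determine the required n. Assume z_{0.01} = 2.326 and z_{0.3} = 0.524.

n = 22 pairs

For a paired (one-sample on differences) test: n = ((z_{α} + z_β) / d)².
z_{α} + z_β = 2.326 + 0.524 = 2.850.
n = (2.850 / 0.62)² = 4.597² = 21.13.
Round up.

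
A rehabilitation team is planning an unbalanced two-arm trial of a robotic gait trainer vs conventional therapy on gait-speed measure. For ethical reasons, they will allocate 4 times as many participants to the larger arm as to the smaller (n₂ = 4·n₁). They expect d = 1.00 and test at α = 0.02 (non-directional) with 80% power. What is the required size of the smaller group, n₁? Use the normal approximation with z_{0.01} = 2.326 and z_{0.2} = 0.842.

With allocation ratio k = n₂/n₁ = 4, Var(x̄₁−x̄₂) = σ²(1/n₁ + 1/(k·n₁)) = σ²·(k+1)/(k·n₁).
So n₁ = (1 + 1/k)·((z_{α/2} + z_β)/d)² = 1.250 × (3.168/1.00)².
n₁ = 1.250 × 10.04 = 12.5.
Round up: n₁ = 13, giving n₂ = 4 × 13 = 52.

n₁ = 13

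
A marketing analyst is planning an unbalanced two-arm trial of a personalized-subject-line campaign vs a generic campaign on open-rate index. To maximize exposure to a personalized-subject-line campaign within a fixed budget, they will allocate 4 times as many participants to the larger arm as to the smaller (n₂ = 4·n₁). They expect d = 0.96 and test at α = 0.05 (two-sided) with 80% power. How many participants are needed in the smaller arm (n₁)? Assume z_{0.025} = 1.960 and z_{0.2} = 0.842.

With allocation ratio k = n₂/n₁ = 4, Var(x̄₁−x̄₂) = σ²(1/n₁ + 1/(k·n₁)) = σ²·(k+1)/(k·n₁).
So n₁ = (1 + 1/k)·((z_{α/2} + z_β)/d)² = 1.250 × (2.802/0.96)².
n₁ = 1.250 × 8.52 = 10.6.
Round up: n₁ = 11, giving n₂ = 4 × 11 = 44.

n₁ = 11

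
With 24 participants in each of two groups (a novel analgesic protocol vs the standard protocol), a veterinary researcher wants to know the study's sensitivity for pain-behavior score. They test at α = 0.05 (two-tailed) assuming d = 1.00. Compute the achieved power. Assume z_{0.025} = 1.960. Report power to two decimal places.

power ≈ 0.93

For two equal groups, power = Φ(d·√(n/2) − z_{α/2}).
d·√(n/2) = 1.00 × √(24/2) = 1.00 × 3.464 = 3.464.
z_β = 3.464 − 1.960 = 1.504.
Power = Φ(1.504) = 0.934.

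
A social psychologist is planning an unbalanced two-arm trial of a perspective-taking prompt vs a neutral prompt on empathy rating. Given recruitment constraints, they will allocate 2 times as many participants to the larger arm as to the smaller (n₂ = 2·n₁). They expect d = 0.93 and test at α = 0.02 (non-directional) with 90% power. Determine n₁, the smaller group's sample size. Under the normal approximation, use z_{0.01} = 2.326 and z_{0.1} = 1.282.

With allocation ratio k = n₂/n₁ = 2, Var(x̄₁−x̄₂) = σ²(1/n₁ + 1/(k·n₁)) = σ²·(k+1)/(k·n₁).
So n₁ = (1 + 1/k)·((z_{α/2} + z_β)/d)² = 1.500 × (3.608/0.93)².
n₁ = 1.500 × 15.05 = 22.6.
Round up: n₁ = 23, giving n₂ = 2 × 23 = 46.

n₁ = 23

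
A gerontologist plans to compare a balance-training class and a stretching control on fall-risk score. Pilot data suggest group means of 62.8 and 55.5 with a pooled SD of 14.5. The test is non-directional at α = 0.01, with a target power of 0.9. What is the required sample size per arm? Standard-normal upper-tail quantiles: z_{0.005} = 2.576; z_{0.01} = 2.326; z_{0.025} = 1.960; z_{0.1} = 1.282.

Cohen's d = |M₁ − M₂| / SD_pooled = |62.8 − 55.5| / 14.5 = 7.3 / 14.5 = 0.503.
For two independent groups with equal n: n = 2·((z_{α/2} + z_β) / d)².
z_{α/2} + z_β = 2.576 + 1.282 = 3.858.
n = 2 × (3.858 / 0.503)² = 2 × 7.670² = 2 × 58.83 = 117.7.
Round up to the next whole participant.

n = 118 per group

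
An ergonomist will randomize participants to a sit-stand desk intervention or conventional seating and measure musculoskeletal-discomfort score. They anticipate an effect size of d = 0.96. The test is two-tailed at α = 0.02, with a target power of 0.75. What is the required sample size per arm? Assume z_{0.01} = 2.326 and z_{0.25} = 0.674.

For two independent groups with equal n: n = 2·((z_{α/2} + z_β) / d)².
z_{α/2} + z_β = 2.326 + 0.674 = 3.000.
n = 2 × (3.000 / 0.96)² = 2 × 3.125² = 2 × 9.77 = 19.5.
Round up to the next whole participant.

n = 20 per group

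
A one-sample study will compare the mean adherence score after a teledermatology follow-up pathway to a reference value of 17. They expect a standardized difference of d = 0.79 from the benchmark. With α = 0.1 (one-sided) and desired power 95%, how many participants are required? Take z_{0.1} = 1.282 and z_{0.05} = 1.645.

n = 14

For a one-sample test: n = ((z_{α} + z_β) / d)².
z_{α} + z_β = 1.282 + 1.645 = 2.927.
n = (2.927 / 0.79)² = 3.705² = 13.73.
Round up.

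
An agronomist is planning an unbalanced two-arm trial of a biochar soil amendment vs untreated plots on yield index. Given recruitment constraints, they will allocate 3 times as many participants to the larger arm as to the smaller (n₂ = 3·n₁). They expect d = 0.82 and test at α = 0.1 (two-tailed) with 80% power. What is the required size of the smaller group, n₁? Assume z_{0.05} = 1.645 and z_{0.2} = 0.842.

n₁ = 13

With allocation ratio k = n₂/n₁ = 3, Var(x̄₁−x̄₂) = σ²(1/n₁ + 1/(k·n₁)) = σ²·(k+1)/(k·n₁).
So n₁ = (1 + 1/k)·((z_{α/2} + z_β)/d)² = 1.333 × (2.487/0.82)².
n₁ = 1.333 × 9.20 = 12.3.
Round up: n₁ = 13, giving n₂ = 3 × 13 = 39.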